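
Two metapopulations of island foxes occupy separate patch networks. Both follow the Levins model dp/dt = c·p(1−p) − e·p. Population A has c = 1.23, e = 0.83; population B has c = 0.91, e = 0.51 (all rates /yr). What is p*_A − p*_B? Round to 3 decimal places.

A: p*_A = 1 − 0.83/1.23 = 0.3252.
B: p*_B = 1 − 0.51/0.91 = 0.4396.
p*_A − p*_B = 0.3252 − 0.4396 = -0.1144.

-0.114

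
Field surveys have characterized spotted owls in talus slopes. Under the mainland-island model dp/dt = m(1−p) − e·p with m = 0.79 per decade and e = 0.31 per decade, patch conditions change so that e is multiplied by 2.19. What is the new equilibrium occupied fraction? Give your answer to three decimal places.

Before: p* = 0.79/(0.79+0.31) = 0.7182.
After: m = 0.79, e = 0.6789; p* = 0.79/1.4689 = 0.5378.

0.538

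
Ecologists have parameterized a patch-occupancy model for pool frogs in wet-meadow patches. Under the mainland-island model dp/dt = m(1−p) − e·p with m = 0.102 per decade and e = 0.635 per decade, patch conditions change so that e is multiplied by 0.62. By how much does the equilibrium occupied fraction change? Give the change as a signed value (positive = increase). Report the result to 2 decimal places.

0.07

Before: p* = 0.102/(0.102+0.635) = 0.1384.
After: m = 0.102, e = 0.3937; p* = 0.102/0.4957 = 0.2058.
Δp* = 0.2058 − 0.1384 = +0.0674.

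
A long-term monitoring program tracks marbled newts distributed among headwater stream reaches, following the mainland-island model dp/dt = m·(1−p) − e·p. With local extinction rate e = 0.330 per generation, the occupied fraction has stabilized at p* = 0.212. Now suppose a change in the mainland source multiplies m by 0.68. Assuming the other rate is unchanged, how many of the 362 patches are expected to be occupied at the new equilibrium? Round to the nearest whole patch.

56

Balance m(1−p*) = e·p* gives m = e·p*/(1−p*) = 0.330×0.21200/0.78800 = 0.08878.
New p* = m/(m+e) = 0.06037/(0.06037+0.33000) = 0.15465.
Expected occupied = 362 × 0.15465 = 55.98 ≈ 56.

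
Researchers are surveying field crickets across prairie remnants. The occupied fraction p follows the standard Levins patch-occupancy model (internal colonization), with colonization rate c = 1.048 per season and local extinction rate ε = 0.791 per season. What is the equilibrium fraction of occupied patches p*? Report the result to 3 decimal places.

0.245

Setting dp/dt = 0 and dividing through by p* gives c·(1−p*) = ε.
So p* = 1 − ε/c = 1 − 0.791/1.048 = 1 − 0.7548 = 0.2452.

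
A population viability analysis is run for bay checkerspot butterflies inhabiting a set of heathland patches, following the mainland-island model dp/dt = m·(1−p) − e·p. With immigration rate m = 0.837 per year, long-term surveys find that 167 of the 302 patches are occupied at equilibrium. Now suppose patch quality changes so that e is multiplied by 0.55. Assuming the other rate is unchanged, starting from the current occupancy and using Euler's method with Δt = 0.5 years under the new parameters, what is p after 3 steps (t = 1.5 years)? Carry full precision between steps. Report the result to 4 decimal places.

Observed p* = 167/302 = 0.55298.
Balance m(1−p*) = e·p* gives e = m(1−p*)/p* = 0.837×0.44702/0.55298 = 0.67662.
Starting from p₀ = 0.55298; update p ← p + (dp/dt)·Δt with the new parameters.
step 1: Δp = +0.08419, p = 0.63717
step 2: Δp = +0.03329, p = 0.67045
step 3: Δp = +0.01316, p = 0.68362

0.6836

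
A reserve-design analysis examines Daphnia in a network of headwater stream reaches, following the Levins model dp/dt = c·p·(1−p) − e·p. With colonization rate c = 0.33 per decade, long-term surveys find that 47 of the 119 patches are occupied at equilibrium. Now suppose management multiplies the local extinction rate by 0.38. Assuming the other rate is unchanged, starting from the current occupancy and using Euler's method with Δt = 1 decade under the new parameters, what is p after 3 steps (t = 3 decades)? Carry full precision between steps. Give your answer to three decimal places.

Observed p* = 47/119 = 0.39496.
Balance c(1−p*) = e gives e = 0.33×(1 − 0.39496) = 0.19966.
Starting from p₀ = 0.39496; update p ← p + (dp/dt)·Δt with the new parameters.
  1  |  dp/dt·Δt = +0.048892  |  p_1 = 0.443850
  2  |  dp/dt·Δt = +0.047784  |  p_2 = 0.491634
  3  |  dp/dt·Δt = +0.045176  |  p_3 = 0.536810

0.537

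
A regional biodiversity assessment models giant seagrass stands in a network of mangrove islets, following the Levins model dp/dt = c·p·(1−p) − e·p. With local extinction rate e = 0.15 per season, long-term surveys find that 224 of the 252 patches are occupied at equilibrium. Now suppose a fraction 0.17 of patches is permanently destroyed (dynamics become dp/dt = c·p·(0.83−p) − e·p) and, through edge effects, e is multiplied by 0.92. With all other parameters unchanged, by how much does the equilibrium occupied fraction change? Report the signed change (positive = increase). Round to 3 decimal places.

Observed p* = 224/252 = 0.88889.
Balance c(1−p*) = e gives c = e/(1 − 0.88889) = 0.15/0.11111 = 1.35001.
New p* = 0.83 − e/c = 0.83 − 0.13800/1.35001 = 0.72778.
Δp* = 0.72778 − 0.88889 = -0.16111.

-0.161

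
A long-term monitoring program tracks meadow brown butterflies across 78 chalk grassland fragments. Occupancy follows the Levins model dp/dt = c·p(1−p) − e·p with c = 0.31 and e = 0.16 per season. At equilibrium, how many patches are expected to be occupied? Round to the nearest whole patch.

p* = 1 − e/c = 1 − 0.16/0.31 = 0.4839.
Expected occupied patches = N × p* = 78 × 0.4839 = 37.74 ≈ 38.

38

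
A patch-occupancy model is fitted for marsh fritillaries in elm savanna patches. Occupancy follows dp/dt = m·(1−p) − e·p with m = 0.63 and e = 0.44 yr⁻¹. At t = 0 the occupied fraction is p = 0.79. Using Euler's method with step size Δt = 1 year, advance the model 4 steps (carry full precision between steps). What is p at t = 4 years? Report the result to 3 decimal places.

0.589

Update rule: p ← p + [m·(1−p) − e·p]·Δt with Δt = 1.
step 1: Δp = -0.21530, p = 0.57470
step 2: Δp = +0.01507, p = 0.58977
step 3: Δp = -0.00105, p = 0.58872
step 4: Δp = +0.00007, p = 0.58879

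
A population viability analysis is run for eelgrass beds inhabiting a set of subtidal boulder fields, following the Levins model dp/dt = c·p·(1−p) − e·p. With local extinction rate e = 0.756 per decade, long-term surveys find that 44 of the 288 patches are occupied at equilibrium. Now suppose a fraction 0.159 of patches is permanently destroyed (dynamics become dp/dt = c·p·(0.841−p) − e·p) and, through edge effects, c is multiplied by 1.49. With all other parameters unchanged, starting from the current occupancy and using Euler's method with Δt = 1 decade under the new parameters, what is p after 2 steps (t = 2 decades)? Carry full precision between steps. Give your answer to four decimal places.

0.1995

Observed p* = 44/288 = 0.15278.
Balance c(1−p*) = e gives c = e/(1 − 0.15278) = 0.756/0.84722 = 0.89233.
Starting from p₀ = 0.15278; update p ← p + (dp/dt)·Δt with the new parameters.
  1  |  dp/dt·Δt = +0.024298  |  p_1 = 0.177075
  2  |  dp/dt·Δt = +0.022441  |  p_2 = 0.199517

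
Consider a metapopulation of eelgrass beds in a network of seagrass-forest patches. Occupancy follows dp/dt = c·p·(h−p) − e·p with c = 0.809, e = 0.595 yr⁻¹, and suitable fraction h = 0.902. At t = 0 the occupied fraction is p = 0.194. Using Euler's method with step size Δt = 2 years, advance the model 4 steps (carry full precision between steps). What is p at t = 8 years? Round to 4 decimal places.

0.1732

Update rule: p ← p + [c·p·(h−p) − e·p]·Δt with Δt = 2.
t = 2: p = 0.19400 + (-0.00862) = 0.18538
t = 4: p = 0.18538 + (-0.00565) = 0.17972
t = 6: p = 0.17972 + (-0.00384) = 0.17588
t = 8: p = 0.17588 + (-0.00266) = 0.17322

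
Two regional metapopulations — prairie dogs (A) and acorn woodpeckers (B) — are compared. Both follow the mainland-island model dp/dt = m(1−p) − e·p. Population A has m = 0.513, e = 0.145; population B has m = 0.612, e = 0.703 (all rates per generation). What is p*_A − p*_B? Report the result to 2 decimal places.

0.31

A: p*_A = m/(m+e) = 0.513/0.6580 = 0.7796.
B: p*_B = 0.612/1.3150 = 0.4654.
p*_A − p*_B = 0.7796 − 0.4654 = 0.3142.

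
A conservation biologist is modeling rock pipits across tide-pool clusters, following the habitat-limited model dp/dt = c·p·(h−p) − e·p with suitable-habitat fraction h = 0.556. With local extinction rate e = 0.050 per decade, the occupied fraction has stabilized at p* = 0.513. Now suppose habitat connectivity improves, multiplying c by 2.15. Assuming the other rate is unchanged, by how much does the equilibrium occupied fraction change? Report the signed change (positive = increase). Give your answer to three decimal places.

Balance c(h−p*) = e gives c = e/(0.556 − 0.51300) = 0.050/0.04300 = 1.16279.
New p* = 0.556 − e/c = 0.556 − 0.05000/2.50000 = 0.53600.
Δp* = 0.53600 − 0.51300 = +0.02300.

0.023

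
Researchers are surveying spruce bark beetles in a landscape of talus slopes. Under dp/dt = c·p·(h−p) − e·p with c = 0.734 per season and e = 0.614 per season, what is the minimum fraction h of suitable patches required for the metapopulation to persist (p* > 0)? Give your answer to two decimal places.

0.84

p* = h − e/c is positive only when h > e/c.
h_min = e/c = 0.614/0.734 = 0.8365.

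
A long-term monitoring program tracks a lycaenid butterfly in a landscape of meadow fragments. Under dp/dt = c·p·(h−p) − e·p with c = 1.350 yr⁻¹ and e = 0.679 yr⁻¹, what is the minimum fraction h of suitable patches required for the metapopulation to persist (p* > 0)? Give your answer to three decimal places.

0.503

p* = h − e/c is positive only when h > e/c.
h_min = e/c = 0.679/1.350 = 0.5030.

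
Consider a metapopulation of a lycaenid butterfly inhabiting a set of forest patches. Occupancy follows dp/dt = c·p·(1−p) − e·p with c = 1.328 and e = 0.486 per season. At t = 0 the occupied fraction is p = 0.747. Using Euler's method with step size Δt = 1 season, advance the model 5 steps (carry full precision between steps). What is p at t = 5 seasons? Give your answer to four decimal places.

Update rule: p ← p + [c·p·(1−p) − e·p]·Δt with Δt = 1.
step 1: Δp = -0.11206, p = 0.63494
step 2: Δp = -0.00076, p = 0.63418
step 3: Δp = -0.00012, p = 0.63406
step 4: Δp = -0.00002, p = 0.63404
step 5: Δp = -0.00000, p = 0.63404

0.6340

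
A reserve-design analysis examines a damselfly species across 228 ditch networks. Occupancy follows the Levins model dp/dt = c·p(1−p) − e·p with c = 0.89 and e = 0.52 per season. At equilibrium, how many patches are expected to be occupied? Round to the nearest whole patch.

p* = 1 − e/c = 1 − 0.52/0.89 = 0.4157.
Expected occupied patches = N × p* = 228 × 0.4157 = 94.79 ≈ 95.

95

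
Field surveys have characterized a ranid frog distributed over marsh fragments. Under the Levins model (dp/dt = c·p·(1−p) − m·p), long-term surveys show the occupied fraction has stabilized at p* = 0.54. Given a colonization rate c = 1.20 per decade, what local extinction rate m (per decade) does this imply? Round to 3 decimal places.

At equilibrium c(1−p*) = m.
m = 1.20 × (1 − 0.54) = 1.20 × 0.4600 = 0.5520.

0.552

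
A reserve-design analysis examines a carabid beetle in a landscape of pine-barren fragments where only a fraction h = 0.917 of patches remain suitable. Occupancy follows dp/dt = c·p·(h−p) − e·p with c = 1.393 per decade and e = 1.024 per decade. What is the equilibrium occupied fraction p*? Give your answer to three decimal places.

0.182

Setting dp/dt = 0 and dividing by p* gives c·(h−p*) = e.
So p* = h − e/c = 0.917 − 1.024/1.393 = 0.917 − 0.7351 = 0.1819.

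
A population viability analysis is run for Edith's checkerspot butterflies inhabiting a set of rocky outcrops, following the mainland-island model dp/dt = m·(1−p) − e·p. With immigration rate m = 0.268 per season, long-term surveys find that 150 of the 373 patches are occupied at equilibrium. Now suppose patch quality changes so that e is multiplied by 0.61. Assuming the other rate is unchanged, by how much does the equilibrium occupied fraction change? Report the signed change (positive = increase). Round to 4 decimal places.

Observed p* = 150/373 = 0.40214.
Balance m(1−p*) = e·p* gives e = m(1−p*)/p* = 0.268×0.59786/0.40214 = 0.39843.
New p* = m/(m+e) = 0.26800/(0.26800+0.24304) = 0.52442.
Δp* = 0.52442 − 0.40214 = +0.12228.

0.1223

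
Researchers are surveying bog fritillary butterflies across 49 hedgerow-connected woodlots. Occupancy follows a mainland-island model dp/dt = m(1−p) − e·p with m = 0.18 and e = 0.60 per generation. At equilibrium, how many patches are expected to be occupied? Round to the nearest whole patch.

11

p* = m/(m+e) = 0.18/0.7800 = 0.2308.
Expected occupied patches = N × p* = 49 × 0.2308 = 11.31 ≈ 11.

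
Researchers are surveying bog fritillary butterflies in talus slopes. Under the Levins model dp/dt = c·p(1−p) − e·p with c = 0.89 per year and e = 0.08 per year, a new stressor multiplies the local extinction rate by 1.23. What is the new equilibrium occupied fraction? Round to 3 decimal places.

Before: p* = 1 − 0.08/0.89 = 0.9101.
After the change, c = 0.89, e = 0.0984, so p* = 1 − 0.0984/0.89 = 0.8894.

0.889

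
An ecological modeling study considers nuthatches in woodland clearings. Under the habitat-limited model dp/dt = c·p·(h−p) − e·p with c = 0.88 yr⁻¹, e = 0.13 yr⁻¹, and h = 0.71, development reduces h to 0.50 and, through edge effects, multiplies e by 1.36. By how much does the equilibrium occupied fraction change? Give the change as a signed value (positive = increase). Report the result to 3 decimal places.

-0.263

Before: p* = h − e/c = 0.71 − 0.13/0.88 = 0.71 − 0.1477 = 0.5623.
After: c = 0.88, e = 0.1768, h = 0.50; p* = 0.50 − 0.1768/0.88 = 0.2991.
Δp* = 0.2991 − 0.5623 = -0.2632.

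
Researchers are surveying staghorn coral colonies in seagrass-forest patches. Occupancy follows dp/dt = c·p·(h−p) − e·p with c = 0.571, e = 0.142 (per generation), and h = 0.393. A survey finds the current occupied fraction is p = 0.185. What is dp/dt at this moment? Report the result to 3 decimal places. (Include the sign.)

Colonization term: c·p·(h−p) = 0.571×0.185×0.2080 = 0.02197.
Extinction term: e·p = 0.02627.
dp/dt = 0.02197 − 0.02627 = -0.00430.

-0.004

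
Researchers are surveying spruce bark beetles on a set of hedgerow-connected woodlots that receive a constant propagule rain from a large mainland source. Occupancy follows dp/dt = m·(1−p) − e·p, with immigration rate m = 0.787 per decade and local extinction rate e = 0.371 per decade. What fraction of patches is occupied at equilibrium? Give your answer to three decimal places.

0.680

Setting dp/dt = 0: m − m·p* = e·p*, so m = (m+e)·p*.
p* = m/(m+e) = 0.787/(0.787+0.371) = 0.787/1.1580 = 0.6796.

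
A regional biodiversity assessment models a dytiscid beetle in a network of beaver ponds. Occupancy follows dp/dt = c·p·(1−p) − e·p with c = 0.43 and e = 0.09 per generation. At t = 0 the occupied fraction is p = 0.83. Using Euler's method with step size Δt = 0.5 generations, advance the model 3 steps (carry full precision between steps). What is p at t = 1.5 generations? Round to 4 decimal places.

Update rule: p ← p + [c·p·(1−p) − e·p]·Δt with Δt = 0.5.
step 1: Δp = -0.00701, p = 0.82299
step 2: Δp = -0.00571, p = 0.81727
step 3: Δp = -0.00467, p = 0.81260

0.8126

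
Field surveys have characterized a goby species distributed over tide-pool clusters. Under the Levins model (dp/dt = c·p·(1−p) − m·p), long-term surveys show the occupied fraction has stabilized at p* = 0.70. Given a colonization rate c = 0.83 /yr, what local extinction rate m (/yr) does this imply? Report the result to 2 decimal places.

At equilibrium c(1−p*) = m.
m = 0.83 × (1 − 0.70) = 0.83 × 0.3000 = 0.2490.

0.25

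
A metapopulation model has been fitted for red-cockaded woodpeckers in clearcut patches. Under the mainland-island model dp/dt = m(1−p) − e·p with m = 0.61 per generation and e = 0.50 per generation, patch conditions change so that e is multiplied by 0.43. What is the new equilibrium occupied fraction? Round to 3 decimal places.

Before: p* = 0.61/(0.61+0.50) = 0.5495.
After: m = 0.61, e = 0.215; p* = 0.61/0.8250 = 0.7394.

0.739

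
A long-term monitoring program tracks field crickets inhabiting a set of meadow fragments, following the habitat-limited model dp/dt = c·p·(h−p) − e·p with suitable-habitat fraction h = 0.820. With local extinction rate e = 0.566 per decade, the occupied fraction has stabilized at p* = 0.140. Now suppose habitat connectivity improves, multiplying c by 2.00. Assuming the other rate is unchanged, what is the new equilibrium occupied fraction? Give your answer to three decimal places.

0.480

Balance c(h−p*) = e gives c = e/(0.82 − 0.14000) = 0.566/0.68000 = 0.83235.
New p* = 0.82 − e/c = 0.82 − 0.56600/1.66470 = 0.48000.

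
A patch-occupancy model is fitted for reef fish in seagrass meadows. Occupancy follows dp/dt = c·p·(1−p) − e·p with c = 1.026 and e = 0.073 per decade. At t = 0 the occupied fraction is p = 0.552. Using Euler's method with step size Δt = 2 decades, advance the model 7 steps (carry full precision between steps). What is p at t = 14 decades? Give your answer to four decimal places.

0.9558

Update rule: p ← p + [c·p·(1−p) − e·p]·Δt with Δt = 2.
step 1: Δp = +0.42686, p = 0.97886
step 2: Δp = -0.10045, p = 0.87841
step 3: Δp = +0.09092, p = 0.96933
step 4: Δp = -0.08051, p = 0.88881
step 5: Δp = +0.07302, p = 0.96183
step 6: Δp = -0.06510, p = 0.89673
step 7: Δp = +0.05910, p = 0.95583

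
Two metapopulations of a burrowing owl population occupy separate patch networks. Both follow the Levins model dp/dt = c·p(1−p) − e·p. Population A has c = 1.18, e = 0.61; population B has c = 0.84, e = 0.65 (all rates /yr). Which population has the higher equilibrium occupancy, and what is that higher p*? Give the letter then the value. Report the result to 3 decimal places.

A: p*_A = 1 − 0.61/1.18 = 0.4831.
B: p*_B = 1 − 0.65/0.84 = 0.2262.
A is higher at 0.4831.

A, 0.483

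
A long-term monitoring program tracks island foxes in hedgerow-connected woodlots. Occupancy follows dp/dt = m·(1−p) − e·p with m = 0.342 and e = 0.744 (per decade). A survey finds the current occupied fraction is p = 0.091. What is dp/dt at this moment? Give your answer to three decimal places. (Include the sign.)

0.243

Colonization term: m·(1−p) = 0.342×0.9090 = 0.31088.
Extinction term: e·p = 0.06770.
dp/dt = 0.31088 − 0.06770 = 0.24317.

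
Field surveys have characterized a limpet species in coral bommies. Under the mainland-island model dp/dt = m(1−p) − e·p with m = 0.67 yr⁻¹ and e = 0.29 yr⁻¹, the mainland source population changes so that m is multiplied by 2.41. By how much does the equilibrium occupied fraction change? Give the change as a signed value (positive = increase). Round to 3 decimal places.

0.150

Before: p* = 0.67/(0.67+0.29) = 0.6979.
After: m = 1.6147, e = 0.29; p* = 1.6147/1.9047 = 0.8477.
Δp* = 0.8477 − 0.6979 = +0.1498.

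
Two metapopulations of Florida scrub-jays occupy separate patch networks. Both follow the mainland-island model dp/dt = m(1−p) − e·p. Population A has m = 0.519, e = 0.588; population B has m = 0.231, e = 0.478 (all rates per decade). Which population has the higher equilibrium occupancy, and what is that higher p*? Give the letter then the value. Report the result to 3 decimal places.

A: p*_A = m/(m+e) = 0.519/1.1070 = 0.4688.
B: p*_B = 0.231/0.7090 = 0.3258.
A is higher at 0.4688.

A, 0.469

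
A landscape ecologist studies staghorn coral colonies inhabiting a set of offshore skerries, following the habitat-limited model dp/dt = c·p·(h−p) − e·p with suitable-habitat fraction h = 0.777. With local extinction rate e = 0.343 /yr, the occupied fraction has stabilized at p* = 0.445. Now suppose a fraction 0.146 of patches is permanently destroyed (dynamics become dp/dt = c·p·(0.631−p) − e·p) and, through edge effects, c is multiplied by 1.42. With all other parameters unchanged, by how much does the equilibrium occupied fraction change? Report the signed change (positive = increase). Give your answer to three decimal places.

-0.048

Balance c(h−p*) = e gives c = e/(0.777 − 0.44500) = 0.343/0.33200 = 1.03313.
New p* = 0.631 − e/c = 0.631 − 0.34300/1.46704 = 0.39720.
Δp* = 0.39720 − 0.44500 = -0.04780.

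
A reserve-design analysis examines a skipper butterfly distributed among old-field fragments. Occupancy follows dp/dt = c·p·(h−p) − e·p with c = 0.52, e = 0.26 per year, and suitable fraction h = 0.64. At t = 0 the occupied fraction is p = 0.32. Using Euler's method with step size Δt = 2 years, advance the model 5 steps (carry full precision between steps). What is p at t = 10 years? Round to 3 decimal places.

Update rule: p ← p + [c·p·(h−p) − e·p]·Δt with Δt = 2.
step 1: Δp = -0.05990, p = 0.26010
step 2: Δp = -0.03249, p = 0.22761
step 3: Δp = -0.02074, p = 0.20687
step 4: Δp = -0.01439, p = 0.19248
step 5: Δp = -0.01051, p = 0.18198

0.182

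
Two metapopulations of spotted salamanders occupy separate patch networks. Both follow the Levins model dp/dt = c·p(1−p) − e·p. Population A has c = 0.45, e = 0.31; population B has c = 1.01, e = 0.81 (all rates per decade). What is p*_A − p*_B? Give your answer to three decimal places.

A: p*_A = 1 − 0.31/0.45 = 0.3111.
B: p*_B = 1 − 0.81/1.01 = 0.1980.
p*_A − p*_B = 0.3111 − 0.1980 = 0.1131.

0.113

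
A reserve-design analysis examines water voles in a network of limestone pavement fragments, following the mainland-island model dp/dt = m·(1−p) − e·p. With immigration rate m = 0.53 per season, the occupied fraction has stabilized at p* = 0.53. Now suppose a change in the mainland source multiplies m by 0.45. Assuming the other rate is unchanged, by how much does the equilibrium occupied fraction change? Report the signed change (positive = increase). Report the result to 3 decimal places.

-0.193

Balance m(1−p*) = e·p* gives e = m(1−p*)/p* = 0.53×0.47000/0.53000 = 0.47000.
New p* = m/(m+e) = 0.23850/(0.23850+0.47000) = 0.33663.
Δp* = 0.33663 − 0.53000 = -0.19337.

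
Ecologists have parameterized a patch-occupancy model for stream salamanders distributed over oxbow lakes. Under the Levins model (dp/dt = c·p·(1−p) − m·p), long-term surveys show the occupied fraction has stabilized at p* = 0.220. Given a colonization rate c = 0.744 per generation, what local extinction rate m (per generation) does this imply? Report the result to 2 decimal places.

0.58

At equilibrium c(1−p*) = m.
m = 0.744 × (1 − 0.220) = 0.744 × 0.7800 = 0.5803.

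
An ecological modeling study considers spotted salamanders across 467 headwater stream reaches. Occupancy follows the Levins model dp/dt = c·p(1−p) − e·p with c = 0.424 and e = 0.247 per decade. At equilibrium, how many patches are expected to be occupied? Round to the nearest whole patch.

p* = 1 − e/c = 1 − 0.247/0.424 = 0.4175.
Expected occupied patches = N × p* = 467 × 0.4175 = 194.95 ≈ 195.

195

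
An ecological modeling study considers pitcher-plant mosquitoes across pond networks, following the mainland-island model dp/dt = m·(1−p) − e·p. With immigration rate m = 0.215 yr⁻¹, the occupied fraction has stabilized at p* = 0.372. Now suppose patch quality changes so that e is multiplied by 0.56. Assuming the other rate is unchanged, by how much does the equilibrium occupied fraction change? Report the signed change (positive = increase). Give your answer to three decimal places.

Balance m(1−p*) = e·p* gives e = m(1−p*)/p* = 0.215×0.62800/0.37200 = 0.36296.
New p* = m/(m+e) = 0.21500/(0.21500+0.20326) = 0.51403.
Δp* = 0.51403 − 0.37200 = +0.14203.

0.142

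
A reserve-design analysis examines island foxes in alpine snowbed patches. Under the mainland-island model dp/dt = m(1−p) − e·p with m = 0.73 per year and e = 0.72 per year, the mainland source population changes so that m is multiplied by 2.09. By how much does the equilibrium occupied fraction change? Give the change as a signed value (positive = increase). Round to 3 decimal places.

Before: p* = 0.73/(0.73+0.72) = 0.5034.
After: m = 1.5257, e = 0.72; p* = 1.5257/2.2457 = 0.6794.
Δp* = 0.6794 − 0.5034 = +0.1759.

0.176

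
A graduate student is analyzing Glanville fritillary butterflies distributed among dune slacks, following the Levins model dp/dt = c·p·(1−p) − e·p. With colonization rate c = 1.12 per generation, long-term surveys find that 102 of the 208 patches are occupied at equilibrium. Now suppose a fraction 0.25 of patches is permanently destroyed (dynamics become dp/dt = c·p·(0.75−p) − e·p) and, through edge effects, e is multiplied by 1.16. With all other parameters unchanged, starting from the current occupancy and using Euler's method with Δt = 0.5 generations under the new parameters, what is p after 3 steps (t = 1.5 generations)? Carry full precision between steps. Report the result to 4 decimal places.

0.3094

Observed p* = 102/208 = 0.49038.
Balance c(1−p*) = e gives e = 1.12×(1 − 0.49038) = 0.57077.
Starting from p₀ = 0.49038; update p ← p + (dp/dt)·Δt with the new parameters.
p: 0.49038 → 0.39934  (Δp = -0.09105)
p: 0.39934 → 0.34556  (Δp = -0.05378)
p: 0.34556 → 0.30943  (Δp = -0.03613)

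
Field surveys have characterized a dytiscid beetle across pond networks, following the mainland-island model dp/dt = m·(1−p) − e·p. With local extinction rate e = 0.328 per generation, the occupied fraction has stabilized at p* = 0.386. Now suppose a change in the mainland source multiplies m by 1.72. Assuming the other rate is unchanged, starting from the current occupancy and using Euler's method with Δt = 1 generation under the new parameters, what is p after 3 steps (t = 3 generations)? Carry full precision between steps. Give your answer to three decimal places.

0.515

Balance m(1−p*) = e·p* gives m = e·p*/(1−p*) = 0.328×0.38600/0.61400 = 0.20620.
Starting from p₀ = 0.38600; update p ← p + (dp/dt)·Δt with the new parameters.
t = 1: p = 0.38600 + (+0.09116) = 0.47716
t = 2: p = 0.47716 + (+0.02893) = 0.50609
t = 3: p = 0.50609 + (+0.00918) = 0.51526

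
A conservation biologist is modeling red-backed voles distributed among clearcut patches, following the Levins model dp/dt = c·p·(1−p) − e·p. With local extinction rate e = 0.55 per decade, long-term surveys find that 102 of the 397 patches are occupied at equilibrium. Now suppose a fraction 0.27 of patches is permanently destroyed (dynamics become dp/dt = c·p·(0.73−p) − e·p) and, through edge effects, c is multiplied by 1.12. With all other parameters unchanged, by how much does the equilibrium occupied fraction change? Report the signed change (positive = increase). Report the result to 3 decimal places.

Observed p* = 102/397 = 0.25693.
Balance c(1−p*) = e gives c = e/(1 − 0.25693) = 0.55/0.74307 = 0.74017.
New p* = 0.73 − e/c = 0.73 − 0.55000/0.82899 = 0.06654.
Δp* = 0.06654 − 0.25693 = -0.19039.

-0.190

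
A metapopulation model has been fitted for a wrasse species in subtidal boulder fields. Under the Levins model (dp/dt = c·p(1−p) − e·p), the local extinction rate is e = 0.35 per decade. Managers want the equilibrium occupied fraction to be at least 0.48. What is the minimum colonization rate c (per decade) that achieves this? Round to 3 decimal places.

p* = 1 − e/c ≥ 0.48 requires e/c ≤ 0.5200, i.e. c ≥ e/0.5200.
c_min = 0.35/0.5200 = 0.6731.

0.673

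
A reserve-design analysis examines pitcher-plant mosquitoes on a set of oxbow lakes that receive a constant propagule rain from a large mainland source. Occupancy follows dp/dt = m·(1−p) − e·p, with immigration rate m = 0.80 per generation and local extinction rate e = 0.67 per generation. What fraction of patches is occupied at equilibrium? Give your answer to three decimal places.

0.544

Setting dp/dt = 0: m − m·p* = e·p*, so m = (m+e)·p*.
p* = m/(m+e) = 0.80/(0.80+0.67) = 0.80/1.4700 = 0.5442.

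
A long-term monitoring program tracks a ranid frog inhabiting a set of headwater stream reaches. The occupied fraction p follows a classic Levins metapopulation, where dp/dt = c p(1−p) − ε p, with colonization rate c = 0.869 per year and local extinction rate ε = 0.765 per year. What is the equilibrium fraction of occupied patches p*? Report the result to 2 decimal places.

Setting dp/dt = 0 and dividing through by p* gives c·(1−p*) = ε.
So p* = 1 − ε/c = 1 − 0.765/0.869 = 1 − 0.8803 = 0.1197.

0.12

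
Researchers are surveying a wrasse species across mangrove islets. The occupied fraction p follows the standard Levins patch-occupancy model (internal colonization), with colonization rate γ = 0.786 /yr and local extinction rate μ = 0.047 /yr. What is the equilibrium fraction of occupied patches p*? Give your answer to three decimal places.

0.940

Setting dp/dt = 0 and dividing through by p* gives γ·(1−p*) = μ.
So p* = 1 − μ/γ = 1 − 0.047/0.786 = 1 − 0.0598 = 0.9402.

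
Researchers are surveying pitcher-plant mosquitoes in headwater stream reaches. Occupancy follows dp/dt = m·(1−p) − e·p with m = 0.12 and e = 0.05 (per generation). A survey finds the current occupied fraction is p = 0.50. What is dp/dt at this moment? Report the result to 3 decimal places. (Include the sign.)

0.035

Colonization term: m·(1−p) = 0.12×0.5000 = 0.06000.
Extinction term: e·p = 0.02500.
dp/dt = 0.06000 − 0.02500 = 0.03500.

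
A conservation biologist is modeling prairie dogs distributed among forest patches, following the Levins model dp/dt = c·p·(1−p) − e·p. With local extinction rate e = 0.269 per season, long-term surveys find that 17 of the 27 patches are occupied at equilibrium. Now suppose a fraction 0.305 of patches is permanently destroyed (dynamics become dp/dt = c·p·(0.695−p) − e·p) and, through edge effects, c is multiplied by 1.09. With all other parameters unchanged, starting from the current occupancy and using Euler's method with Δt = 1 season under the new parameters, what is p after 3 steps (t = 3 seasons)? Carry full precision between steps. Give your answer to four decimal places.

Observed p* = 17/27 = 0.62963.
Balance c(1−p*) = e gives c = e/(1 − 0.62963) = 0.269/0.37037 = 0.72630.
Starting from p₀ = 0.62963; update p ← p + (dp/dt)·Δt with the new parameters.
p: 0.62963 → 0.49284  (Δp = -0.13679)
p: 0.49284 → 0.43914  (Δp = -0.05370)
p: 0.43914 → 0.40996  (Δp = -0.02918)

0.4100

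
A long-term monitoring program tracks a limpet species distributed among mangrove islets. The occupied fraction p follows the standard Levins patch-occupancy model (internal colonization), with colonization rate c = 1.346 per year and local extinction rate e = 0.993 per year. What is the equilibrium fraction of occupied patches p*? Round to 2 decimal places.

Setting dp/dt = 0 and dividing through by p* gives c·(1−p*) = e.
So p* = 1 − e/c = 1 − 0.993/1.346 = 1 − 0.7377 = 0.2623.

0.26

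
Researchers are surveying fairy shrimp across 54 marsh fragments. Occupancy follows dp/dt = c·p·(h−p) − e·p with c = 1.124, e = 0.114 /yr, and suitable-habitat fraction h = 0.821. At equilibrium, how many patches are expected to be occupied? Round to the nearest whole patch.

p* = h − e/c = 0.821 − 0.1014 = 0.7196.
Expected occupied patches = N × p* = 54 × 0.7196 = 38.86 ≈ 39.

39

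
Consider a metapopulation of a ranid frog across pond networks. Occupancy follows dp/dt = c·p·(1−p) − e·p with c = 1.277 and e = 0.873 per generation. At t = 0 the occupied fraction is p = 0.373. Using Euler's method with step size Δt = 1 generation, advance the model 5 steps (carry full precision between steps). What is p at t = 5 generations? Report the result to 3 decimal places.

Update rule: p ← p + [c·p·(1−p) − e·p]·Δt with Δt = 1.
step 1: Δp = -0.02698, p = 0.34602
step 2: Δp = -0.01310, p = 0.33292
step 3: Δp = -0.00704, p = 0.32588
step 4: Δp = -0.00396, p = 0.32192
step 5: Δp = -0.00228, p = 0.31964

0.320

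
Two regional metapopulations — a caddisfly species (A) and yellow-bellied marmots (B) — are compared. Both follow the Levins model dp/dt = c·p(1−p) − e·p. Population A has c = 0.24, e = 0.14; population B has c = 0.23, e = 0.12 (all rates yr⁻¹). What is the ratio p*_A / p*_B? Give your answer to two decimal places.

A: p*_A = 1 − 0.14/0.24 = 0.4167.
B: p*_B = 1 − 0.12/0.23 = 0.4783.
p*_A / p*_B = 0.4167/0.4783 = 0.8712.

0.87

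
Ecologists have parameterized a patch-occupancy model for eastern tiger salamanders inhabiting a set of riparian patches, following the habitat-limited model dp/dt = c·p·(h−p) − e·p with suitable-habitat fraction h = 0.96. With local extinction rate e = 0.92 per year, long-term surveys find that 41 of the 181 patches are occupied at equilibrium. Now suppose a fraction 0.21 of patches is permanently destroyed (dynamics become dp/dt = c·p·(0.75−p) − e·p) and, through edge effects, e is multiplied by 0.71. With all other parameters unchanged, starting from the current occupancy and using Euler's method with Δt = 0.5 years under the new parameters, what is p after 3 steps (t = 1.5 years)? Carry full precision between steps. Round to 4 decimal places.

Observed p* = 41/181 = 0.22652.
Balance c(h−p*) = e gives c = e/(0.96 − 0.22652) = 0.92/0.73348 = 1.25429.
Starting from p₀ = 0.22652; update p ← p + (dp/dt)·Δt with the new parameters.
p: 0.22652 → 0.22690  (Δp = +0.00038)
p: 0.22690 → 0.22724  (Δp = +0.00033)
p: 0.22724 → 0.22752  (Δp = +0.00028)

0.2275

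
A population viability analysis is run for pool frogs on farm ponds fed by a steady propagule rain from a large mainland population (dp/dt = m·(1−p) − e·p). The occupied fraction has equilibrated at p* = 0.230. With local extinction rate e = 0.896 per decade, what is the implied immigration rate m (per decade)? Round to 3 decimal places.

At equilibrium m(1−p*) = e·p*, so m = e·p*/(1−p*).
m = 0.896 × 0.230 / 0.7700 = 0.2061/0.7700 = 0.2676.

0.268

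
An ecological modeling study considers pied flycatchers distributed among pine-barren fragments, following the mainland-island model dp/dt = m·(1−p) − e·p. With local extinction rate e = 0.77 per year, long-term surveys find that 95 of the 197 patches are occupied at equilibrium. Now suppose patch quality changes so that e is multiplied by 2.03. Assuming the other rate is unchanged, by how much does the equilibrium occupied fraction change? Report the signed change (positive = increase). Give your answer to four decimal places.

-0.1677

Observed p* = 95/197 = 0.48223.
Balance m(1−p*) = e·p* gives m = e·p*/(1−p*) = 0.77×0.48223/0.51777 = 0.71715.
New p* = m/(m+e) = 0.71715/(0.71715+1.56310) = 0.31450.
Δp* = 0.31450 − 0.48223 = -0.16773.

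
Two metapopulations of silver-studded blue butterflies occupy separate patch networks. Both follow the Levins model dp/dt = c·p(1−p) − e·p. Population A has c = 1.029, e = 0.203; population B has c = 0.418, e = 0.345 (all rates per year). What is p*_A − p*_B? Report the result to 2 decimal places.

A: p*_A = 1 − 0.203/1.029 = 0.8027.
B: p*_B = 1 − 0.345/0.418 = 0.1746.
p*_A − p*_B = 0.8027 − 0.1746 = 0.6281.

0.63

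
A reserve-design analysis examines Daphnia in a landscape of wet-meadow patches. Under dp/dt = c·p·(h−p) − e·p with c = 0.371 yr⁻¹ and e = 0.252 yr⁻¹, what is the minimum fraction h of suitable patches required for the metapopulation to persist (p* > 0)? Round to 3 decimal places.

0.679

p* = h − e/c is positive only when h > e/c.
h_min = e/c = 0.252/0.371 = 0.6792.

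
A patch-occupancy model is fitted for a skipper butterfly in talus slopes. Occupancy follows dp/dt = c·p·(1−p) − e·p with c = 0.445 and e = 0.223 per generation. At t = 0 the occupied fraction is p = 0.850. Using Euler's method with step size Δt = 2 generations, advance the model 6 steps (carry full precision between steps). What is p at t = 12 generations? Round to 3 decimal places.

0.502

Update rule: p ← p + [c·p·(1−p) − e·p]·Δt with Δt = 2.
  1  |  dp/dt·Δt = -0.265625  |  p_1 = 0.584375
  2  |  dp/dt·Δt = -0.044467  |  p_2 = 0.539908
  3  |  dp/dt·Δt = -0.019716  |  p_3 = 0.520191
  4  |  dp/dt·Δt = -0.009868  |  p_4 = 0.510323
  5  |  dp/dt·Δt = -0.005199  |  p_5 = 0.505124
  6  |  dp/dt·Δt = -0.002809  |  p_6 = 0.502315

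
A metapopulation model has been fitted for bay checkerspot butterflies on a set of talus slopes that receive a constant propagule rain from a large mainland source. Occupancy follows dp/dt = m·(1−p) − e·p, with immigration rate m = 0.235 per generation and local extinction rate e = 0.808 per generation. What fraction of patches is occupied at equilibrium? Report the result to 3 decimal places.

0.225

Setting dp/dt = 0: m − m·p* = e·p*, so m = (m+e)·p*.
p* = m/(m+e) = 0.235/(0.235+0.808) = 0.235/1.0430 = 0.2253.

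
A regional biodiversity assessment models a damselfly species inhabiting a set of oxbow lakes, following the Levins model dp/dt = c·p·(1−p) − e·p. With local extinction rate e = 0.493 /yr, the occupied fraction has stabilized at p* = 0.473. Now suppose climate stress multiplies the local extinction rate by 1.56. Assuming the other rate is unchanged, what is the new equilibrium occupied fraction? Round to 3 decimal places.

0.178

Balance c(1−p*) = e gives c = e/(1 − 0.47300) = 0.493/0.52700 = 0.93548.
New p* = 1 − e/c = 1 − 0.76908/0.93548 = 0.17788.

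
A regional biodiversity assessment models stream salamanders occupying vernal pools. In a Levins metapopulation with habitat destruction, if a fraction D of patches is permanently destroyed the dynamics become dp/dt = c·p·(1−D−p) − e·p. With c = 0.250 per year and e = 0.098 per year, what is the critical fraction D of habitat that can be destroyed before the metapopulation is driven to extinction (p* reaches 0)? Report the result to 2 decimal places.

0.61

The nontrivial equilibrium is p* = (1−D) − e/c; extinction occurs when this hits zero.
So D_crit = 1 − e/c = 1 − 0.098/0.250 = 1 − 0.3920 = 0.6080.
This equals the undisturbed p*, a classic result of Lande's extension.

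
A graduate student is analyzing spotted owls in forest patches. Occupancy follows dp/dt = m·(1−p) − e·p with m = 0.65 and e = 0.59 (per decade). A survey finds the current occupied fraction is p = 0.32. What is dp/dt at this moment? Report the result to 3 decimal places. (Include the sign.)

0.253

Colonization term: m·(1−p) = 0.65×0.6800 = 0.44200.
Extinction term: e·p = 0.18880.
dp/dt = 0.44200 − 0.18880 = 0.25320.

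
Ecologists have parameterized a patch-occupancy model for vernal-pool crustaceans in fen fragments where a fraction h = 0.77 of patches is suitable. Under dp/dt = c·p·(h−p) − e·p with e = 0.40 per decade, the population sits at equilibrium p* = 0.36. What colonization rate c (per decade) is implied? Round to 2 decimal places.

At equilibrium c(h−p*) = e, so c = e/(h−p*).
c = 0.40/(0.77 − 0.36) = 0.40/0.4100 = 0.9756.

0.98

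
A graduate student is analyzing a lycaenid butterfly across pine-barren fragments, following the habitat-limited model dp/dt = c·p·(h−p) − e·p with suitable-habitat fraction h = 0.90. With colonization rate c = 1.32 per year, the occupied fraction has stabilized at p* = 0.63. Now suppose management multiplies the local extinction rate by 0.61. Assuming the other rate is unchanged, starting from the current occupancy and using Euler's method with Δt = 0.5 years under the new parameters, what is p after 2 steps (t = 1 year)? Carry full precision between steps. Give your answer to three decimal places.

0.701

Balance c(h−p*) = e gives e = 1.32×(0.9 − 0.63000) = 0.35640.
Starting from p₀ = 0.63000; update p ← p + (dp/dt)·Δt with the new parameters.
  1  |  dp/dt·Δt = +0.043784  |  p_1 = 0.673784
  2  |  dp/dt·Δt = +0.027356  |  p_2 = 0.701140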